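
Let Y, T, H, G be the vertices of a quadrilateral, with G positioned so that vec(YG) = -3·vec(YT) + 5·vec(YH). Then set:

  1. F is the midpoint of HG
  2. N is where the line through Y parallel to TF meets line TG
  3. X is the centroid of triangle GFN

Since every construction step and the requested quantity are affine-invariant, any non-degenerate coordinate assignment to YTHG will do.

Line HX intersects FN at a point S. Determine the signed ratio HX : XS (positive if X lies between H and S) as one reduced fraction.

Assign Y = (0, 0), T = (1, 0), H = (0, 1), G = (-3, 5) — the answer is frame-independent, so this choice is without loss of generality.
1. F is the midpoint of HG ⇒ F = (-3/2, 3)
2. N is where the line through Y parallel to TF meets line TG ⇒ N = (25, -30)
3. X is the centroid of triangle GFN ⇒ X = (41/6, -22/3)
line HX meets FN at S = (41/8, -21/4)
X = H + t·(S−H) with t = 4/3, so HX:XS = 4/3:-1/3

HX:XS = -4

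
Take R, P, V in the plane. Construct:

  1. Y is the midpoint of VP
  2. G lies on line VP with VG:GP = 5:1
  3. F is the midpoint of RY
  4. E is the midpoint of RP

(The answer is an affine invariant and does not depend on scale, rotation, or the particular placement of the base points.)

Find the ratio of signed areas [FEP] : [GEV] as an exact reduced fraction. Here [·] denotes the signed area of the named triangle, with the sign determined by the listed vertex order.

[FEP]:[GEV] = -3/10

Choose coordinates R = (0, 0), P = (1, 0), V = (0, 1).
1. Y is the midpoint of VP ⇒ Y = (1/2, 1/2)
2. G lies on line VP with VG:GP = 5:1 ⇒ G = (5/6, 1/6)
3. F is the midpoint of RY ⇒ F = (1/4, 1/4)
4. E is the midpoint of RP ⇒ E = (1/2, 0)
2·[FEP] = 1/8, 2·[GEV] = -5/12
[FEP]:[GEV] = 1/8:-5/12 = -3/10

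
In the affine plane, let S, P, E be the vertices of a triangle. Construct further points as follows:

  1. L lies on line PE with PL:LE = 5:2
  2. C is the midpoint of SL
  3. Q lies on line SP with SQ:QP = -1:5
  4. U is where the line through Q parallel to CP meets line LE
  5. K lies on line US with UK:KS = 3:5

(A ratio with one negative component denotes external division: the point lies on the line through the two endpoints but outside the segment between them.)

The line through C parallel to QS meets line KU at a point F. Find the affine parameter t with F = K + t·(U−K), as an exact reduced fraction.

t = -41/15

Work in coordinates with S = (0, 0), P = (1, 0), E = (0, 1).
1. L lies on line PE with PL:LE = 5:2 ⇒ L = (2/7, 5/7)
2. C is the midpoint of SL ⇒ C = (1/7, 5/14)
3. Q lies on line SP with SQ:QP = -1:5 ⇒ Q = (-1/4, 0)
4. U is where the line through Q parallel to CP meets line LE ⇒ U = (53/28, -25/28)
5. K lies on line US with UK:KS = 3:5 ⇒ K = (265/224, -125/224)
through C parallel to QS: direction (1/4, 0); meets KU at F = (-53/70, 5/14)
F = K + t·(U−K) with t = -41/15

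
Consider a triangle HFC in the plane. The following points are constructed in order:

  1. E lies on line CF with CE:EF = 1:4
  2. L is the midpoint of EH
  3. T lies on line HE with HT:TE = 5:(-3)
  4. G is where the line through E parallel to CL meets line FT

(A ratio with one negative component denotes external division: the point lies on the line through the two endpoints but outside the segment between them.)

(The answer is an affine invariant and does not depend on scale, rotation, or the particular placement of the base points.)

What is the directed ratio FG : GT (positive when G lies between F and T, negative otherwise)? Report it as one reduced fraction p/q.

Assign H = (0, 0), F = (1, 0), C = (0, 1) — the answer is frame-independent, so this choice is without loss of generality.
1. E lies on line CF with CE:EF = 1:4 ⇒ E = (1/5, 4/5)
2. L is the midpoint of EH ⇒ L = (1/10, 2/5)
3. T lies on line HE with HT:TE = 5:(-3) ⇒ T = (1/2, 2)
4. G is where the line through E parallel to CL meets line FT ⇒ G = (-1, 8)
G = F + t·(T−F) with t = 4, so FG:GT = t:(1−t) = 4:-3

FG:GT = -4/3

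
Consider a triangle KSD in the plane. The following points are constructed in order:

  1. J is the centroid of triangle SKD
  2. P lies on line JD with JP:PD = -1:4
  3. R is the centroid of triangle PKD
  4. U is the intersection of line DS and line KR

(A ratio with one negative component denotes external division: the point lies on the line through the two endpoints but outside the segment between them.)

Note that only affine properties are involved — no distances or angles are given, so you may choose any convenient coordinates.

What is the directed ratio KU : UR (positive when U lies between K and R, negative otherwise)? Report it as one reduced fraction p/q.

KU:UR = -27/13

Choose coordinates K = (0, 0), S = (1, 0), D = (0, 1).
1. J is the centroid of triangle SKD ⇒ J = (1/3, 1/3)
2. P lies on line JD with JP:PD = -1:4 ⇒ P = (4/9, 1/9)
3. R is the centroid of triangle PKD ⇒ R = (4/27, 10/27)
4. U is the intersection of line DS and line KR ⇒ U = (2/7, 5/7)
U = K + t·(R−K) with t = 27/14, so KU:UR = t:(1−t) = 27/14:-13/14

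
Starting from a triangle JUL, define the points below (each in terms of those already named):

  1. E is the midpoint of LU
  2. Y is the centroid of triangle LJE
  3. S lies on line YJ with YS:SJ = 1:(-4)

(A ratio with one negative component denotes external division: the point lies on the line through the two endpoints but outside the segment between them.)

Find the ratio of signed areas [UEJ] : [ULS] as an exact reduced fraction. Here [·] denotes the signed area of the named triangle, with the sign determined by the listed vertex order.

Choose coordinates J = (0, 0), U = (1, 0), L = (0, 1).
1. E is the midpoint of LU ⇒ E = (1/2, 1/2)
2. Y is the centroid of triangle LJE ⇒ Y = (1/6, 1/2)
3. S lies on line YJ with YS:SJ = 1:(-4) ⇒ S = (2/9, 2/3)
2·[UEJ] = 1/2, 2·[ULS] = 1/9
[UEJ]:[ULS] = 1/2:1/9 = 9/2

[UEJ]:[ULS] = 9/2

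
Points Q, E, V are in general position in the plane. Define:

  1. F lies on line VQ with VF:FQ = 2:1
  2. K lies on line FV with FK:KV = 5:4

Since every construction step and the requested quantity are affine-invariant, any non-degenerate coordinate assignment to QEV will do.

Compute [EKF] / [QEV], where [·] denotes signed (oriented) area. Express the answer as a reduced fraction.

[EKF]:[QEV] = 10/27

Choose coordinates Q = (0, 0), E = (1, 0), V = (0, 1).
1. F lies on line VQ with VF:FQ = 2:1 ⇒ F = (0, 1/3)
2. K lies on line FV with FK:KV = 5:4 ⇒ K = (0, 19/27)
2·[EKF] = 10/27, 2·[QEV] = 1
[EKF]:[QEV] = 10/27:1 = 10/27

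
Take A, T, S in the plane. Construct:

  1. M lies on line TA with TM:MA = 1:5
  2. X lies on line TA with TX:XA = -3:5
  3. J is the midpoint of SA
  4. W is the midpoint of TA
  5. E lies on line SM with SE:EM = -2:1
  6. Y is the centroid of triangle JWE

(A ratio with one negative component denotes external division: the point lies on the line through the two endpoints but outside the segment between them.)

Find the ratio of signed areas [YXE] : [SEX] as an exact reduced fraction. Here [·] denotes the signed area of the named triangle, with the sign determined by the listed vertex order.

Set A = (0, 0), T = (1, 0), S = (0, 1); any affine frame gives the same invariant.
1. M lies on line TA with TM:MA = 1:5 ⇒ M = (5/6, 0)
2. X lies on line TA with TX:XA = -3:5 ⇒ X = (5/2, 0)
3. J is the midpoint of SA ⇒ J = (0, 1/2)
4. W is the midpoint of TA ⇒ W = (1/2, 0)
5. E lies on line SM with SE:EM = -2:1 ⇒ E = (5/3, -1)
6. Y is the centroid of triangle JWE ⇒ Y = (13/18, -1/6)
2·[YXE] = -59/36, 2·[SEX] = 10/3
[YXE]:[SEX] = -59/36:10/3 = -59/120

[YXE]:[SEX] = -59/120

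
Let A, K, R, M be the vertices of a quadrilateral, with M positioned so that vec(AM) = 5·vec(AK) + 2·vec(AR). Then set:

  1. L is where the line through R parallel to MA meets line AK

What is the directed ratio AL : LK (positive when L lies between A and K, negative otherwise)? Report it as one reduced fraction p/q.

AL:LK = -5/7

Set A = (0, 0), K = (1, 0), R = (0, 1), M = (5, 2); any affine frame gives the same invariant.
1. L is where the line through R parallel to MA meets line AK ⇒ L = (-5/2, 0)
L = A + t·(K−A) with t = -5/2, so AL:LK = t:(1−t) = -5/2:7/2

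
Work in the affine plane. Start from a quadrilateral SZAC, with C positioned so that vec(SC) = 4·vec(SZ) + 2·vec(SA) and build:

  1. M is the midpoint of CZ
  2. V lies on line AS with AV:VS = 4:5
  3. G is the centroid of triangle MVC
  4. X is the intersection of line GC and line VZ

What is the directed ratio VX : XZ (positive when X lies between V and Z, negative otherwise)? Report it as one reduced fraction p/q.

VX:XZ = 1/2

Choose coordinates S = (0, 0), Z = (1, 0), A = (0, 1), C = (4, 2).
1. M is the midpoint of CZ ⇒ M = (5/2, 1)
2. V lies on line AS with AV:VS = 4:5 ⇒ V = (0, 5/9)
3. G is the centroid of triangle MVC ⇒ G = (13/6, 32/27)
4. X is the intersection of line GC and line VZ ⇒ X = (1/3, 10/27)
X = V + t·(Z−V) with t = 1/3, so VX:XZ = t:(1−t) = 1/3:2/3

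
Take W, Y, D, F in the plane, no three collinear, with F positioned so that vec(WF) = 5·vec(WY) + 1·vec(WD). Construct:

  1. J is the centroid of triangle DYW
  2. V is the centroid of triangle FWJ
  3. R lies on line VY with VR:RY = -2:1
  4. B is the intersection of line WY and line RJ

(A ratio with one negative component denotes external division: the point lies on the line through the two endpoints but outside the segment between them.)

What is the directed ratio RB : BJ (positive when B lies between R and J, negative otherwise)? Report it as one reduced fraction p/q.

RB:BJ = 4/3

Choose coordinates W = (0, 0), Y = (1, 0), D = (0, 1), F = (5, 1).
1. J is the centroid of triangle DYW ⇒ J = (1/3, 1/3)
2. V is the centroid of triangle FWJ ⇒ V = (16/9, 4/9)
3. R lies on line VY with VR:RY = -2:1 ⇒ R = (2/9, -4/9)
4. B is the intersection of line WY and line RJ ⇒ B = (2/7, 0)
B = R + t·(J−R) with t = 4/7, so RB:BJ = t:(1−t) = 4/7:3/7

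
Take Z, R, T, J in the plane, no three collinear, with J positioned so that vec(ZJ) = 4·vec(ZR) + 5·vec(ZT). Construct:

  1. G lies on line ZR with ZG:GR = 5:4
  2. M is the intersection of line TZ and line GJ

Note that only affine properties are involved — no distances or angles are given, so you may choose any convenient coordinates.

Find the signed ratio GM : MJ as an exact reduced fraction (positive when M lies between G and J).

Assign Z = (0, 0), R = (1, 0), T = (0, 1), J = (4, 5) — the answer is frame-independent, so this choice is without loss of generality.
1. G lies on line ZR with ZG:GR = 5:4 ⇒ G = (5/9, 0)
2. M is the intersection of line TZ and line GJ ⇒ M = (0, -25/31)
M = G + t·(J−G) with t = -5/31, so GM:MJ = t:(1−t) = -5/31:36/31

GM:MJ = -5/36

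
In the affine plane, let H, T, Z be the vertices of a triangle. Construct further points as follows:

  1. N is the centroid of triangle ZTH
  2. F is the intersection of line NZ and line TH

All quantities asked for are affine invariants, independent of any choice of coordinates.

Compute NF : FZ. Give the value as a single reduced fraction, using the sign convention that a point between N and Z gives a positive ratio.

NF:FZ = -1/3

Choose coordinates H = (0, 0), T = (1, 0), Z = (0, 1).
1. N is the centroid of triangle ZTH ⇒ N = (1/3, 1/3)
2. F is the intersection of line NZ and line TH ⇒ F = (1/2, 0)
F = N + t·(Z−N) with t = -1/2, so NF:FZ = t:(1−t) = -1/2:3/2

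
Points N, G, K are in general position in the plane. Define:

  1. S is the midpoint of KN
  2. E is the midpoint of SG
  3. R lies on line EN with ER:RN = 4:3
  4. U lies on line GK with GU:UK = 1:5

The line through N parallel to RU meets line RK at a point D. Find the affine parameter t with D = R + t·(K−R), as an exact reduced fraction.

t = -9/95

Work in coordinates with N = (0, 0), G = (1, 0), K = (0, 1).
1. S is the midpoint of KN ⇒ S = (0, 1/2)
2. E is the midpoint of SG ⇒ E = (1/2, 1/4)
3. R lies on line EN with ER:RN = 4:3 ⇒ R = (3/14, 3/28)
4. U lies on line GK with GU:UK = 1:5 ⇒ U = (5/6, 1/6)
through N parallel to RU: direction (13/21, 5/84); meets RK at D = (156/665, 3/133)
D = R + t·(K−R) with t = -9/95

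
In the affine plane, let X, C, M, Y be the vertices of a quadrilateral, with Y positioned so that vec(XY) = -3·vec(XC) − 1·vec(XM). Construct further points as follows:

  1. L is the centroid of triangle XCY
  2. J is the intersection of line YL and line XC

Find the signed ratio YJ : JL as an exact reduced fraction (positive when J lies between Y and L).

Assign X = (0, 0), C = (1, 0), M = (0, 1), Y = (-3, -1) — the answer is frame-independent, so this choice is without loss of generality.
1. L is the centroid of triangle XCY ⇒ L = (-2/3, -1/3)
2. J is the intersection of line YL and line XC ⇒ J = (1/2, 0)
J = Y + t·(L−Y) with t = 3/2, so YJ:JL = t:(1−t) = 3/2:-1/2

YJ:JL = -3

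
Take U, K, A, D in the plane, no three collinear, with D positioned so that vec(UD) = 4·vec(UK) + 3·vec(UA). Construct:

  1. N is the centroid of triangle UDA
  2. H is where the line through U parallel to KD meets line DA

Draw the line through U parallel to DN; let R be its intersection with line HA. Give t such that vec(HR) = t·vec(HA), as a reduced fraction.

Work in coordinates with U = (0, 0), K = (1, 0), A = (0, 1), D = (4, 3).
1. N is the centroid of triangle UDA ⇒ N = (4/3, 4/3)
2. H is where the line through U parallel to KD meets line DA ⇒ H = (2, 2)
through U parallel to DN: direction (-8/3, -5/3); meets HA at R = (8, 5)
R = H + t·(A−H) with t = -3

t = -3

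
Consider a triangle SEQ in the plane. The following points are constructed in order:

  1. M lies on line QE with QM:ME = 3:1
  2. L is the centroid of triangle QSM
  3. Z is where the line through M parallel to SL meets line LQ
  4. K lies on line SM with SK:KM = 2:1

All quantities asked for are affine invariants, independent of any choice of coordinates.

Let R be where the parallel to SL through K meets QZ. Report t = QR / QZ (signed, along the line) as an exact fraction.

t = 5/6

Assign S = (0, 0), E = (1, 0), Q = (0, 1) — the answer is frame-independent, so this choice is without loss of generality.
1. M lies on line QE with QM:ME = 3:1 ⇒ M = (3/4, 1/4)
2. L is the centroid of triangle QSM ⇒ L = (1/4, 5/12)
3. Z is where the line through M parallel to SL meets line LQ ⇒ Z = (1/2, -1/6)
4. K lies on line SM with SK:KM = 2:1 ⇒ K = (1/2, 1/6)
through K parallel to SL: direction (1/4, 5/12); meets QZ at R = (5/12, 1/36)
R = Q + t·(Z−Q) with t = 5/6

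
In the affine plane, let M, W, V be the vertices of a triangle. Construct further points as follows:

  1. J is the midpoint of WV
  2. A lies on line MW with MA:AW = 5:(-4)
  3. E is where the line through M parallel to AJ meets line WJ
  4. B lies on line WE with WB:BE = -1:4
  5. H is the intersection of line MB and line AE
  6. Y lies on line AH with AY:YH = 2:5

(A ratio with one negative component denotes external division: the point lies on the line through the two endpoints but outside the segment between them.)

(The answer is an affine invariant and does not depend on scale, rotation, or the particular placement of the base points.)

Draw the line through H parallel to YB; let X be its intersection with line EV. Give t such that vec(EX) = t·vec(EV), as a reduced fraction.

t = 112/81

Choose coordinates M = (0, 0), W = (1, 0), V = (0, 1).
1. J is the midpoint of WV ⇒ J = (1/2, 1/2)
2. A lies on line MW with MA:AW = 5:(-4) ⇒ A = (5, 0)
3. E is where the line through M parallel to AJ meets line WJ ⇒ E = (9/8, -1/8)
4. B lies on line WE with WB:BE = -1:4 ⇒ B = (23/24, 1/24)
5. H is the intersection of line MB and line AE ⇒ H = (-115/8, -5/8)
6. Y lies on line AH with AY:YH = 2:5 ⇒ Y = (-15/28, -5/28)
through H parallel to YB: direction (251/168, 37/168); meets EV at X = (-31/72, 103/72)
X = E + t·(V−E) with t = 112/81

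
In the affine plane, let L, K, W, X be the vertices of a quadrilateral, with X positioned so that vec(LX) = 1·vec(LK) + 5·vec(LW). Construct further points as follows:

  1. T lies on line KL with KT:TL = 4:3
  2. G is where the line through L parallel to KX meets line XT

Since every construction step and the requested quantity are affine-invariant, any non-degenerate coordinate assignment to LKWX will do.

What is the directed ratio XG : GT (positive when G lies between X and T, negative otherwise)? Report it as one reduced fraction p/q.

Choose coordinates L = (0, 0), K = (1, 0), W = (0, 1), X = (1, 5).
1. T lies on line KL with KT:TL = 4:3 ⇒ T = (3/7, 0)
2. G is where the line through L parallel to KX meets line XT ⇒ G = (0, -15/4)
G = X + t·(T−X) with t = 7/4, so XG:GT = t:(1−t) = 7/4:-3/4

XG:GT = -7/3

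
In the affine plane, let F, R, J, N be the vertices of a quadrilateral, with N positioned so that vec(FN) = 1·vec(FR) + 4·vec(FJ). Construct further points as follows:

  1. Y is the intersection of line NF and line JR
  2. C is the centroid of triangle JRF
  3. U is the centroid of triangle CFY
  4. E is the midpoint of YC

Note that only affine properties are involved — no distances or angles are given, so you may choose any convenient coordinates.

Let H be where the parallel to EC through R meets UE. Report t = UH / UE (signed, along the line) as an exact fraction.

t = 5

Set F = (0, 0), R = (1, 0), J = (0, 1), N = (1, 4); any affine frame gives the same invariant.
1. Y is the intersection of line NF and line JR ⇒ Y = (1/5, 4/5)
2. C is the centroid of triangle JRF ⇒ C = (1/3, 1/3)
3. U is the centroid of triangle CFY ⇒ U = (8/45, 17/45)
4. E is the midpoint of YC ⇒ E = (4/15, 17/30)
through R parallel to EC: direction (1/15, -7/30); meets UE at H = (28/45, 119/90)
H = U + t·(E−U) with t = 5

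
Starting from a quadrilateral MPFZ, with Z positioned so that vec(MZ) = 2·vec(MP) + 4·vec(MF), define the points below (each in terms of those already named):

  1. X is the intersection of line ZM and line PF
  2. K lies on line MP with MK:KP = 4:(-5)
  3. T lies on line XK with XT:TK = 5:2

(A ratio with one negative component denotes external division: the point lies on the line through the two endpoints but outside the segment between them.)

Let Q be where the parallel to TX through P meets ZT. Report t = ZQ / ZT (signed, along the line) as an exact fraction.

Choose coordinates M = (0, 0), P = (1, 0), F = (0, 1), Z = (2, 4).
1. X is the intersection of line ZM and line PF ⇒ X = (1/3, 2/3)
2. K lies on line MP with MK:KP = 4:(-5) ⇒ K = (-4, 0)
3. T lies on line XK with XT:TK = 5:2 ⇒ T = (-58/21, 4/21)
through P parallel to TX: direction (65/21, 10/21); meets ZT at Q = (-83/21, -16/21)
Q = Z + t·(T−Z) with t = 5/4

t = 5/4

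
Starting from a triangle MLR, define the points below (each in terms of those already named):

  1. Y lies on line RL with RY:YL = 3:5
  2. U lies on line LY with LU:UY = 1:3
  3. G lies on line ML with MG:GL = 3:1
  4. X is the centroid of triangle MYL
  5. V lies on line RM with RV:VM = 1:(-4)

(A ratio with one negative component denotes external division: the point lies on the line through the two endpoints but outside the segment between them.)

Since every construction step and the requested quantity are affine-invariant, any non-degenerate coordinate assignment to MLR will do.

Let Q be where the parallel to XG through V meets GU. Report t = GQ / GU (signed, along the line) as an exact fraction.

t = 268/75

Work in coordinates with M = (0, 0), L = (1, 0), R = (0, 1).
1. Y lies on line RL with RY:YL = 3:5 ⇒ Y = (3/8, 5/8)
2. U lies on line LY with LU:UY = 1:3 ⇒ U = (27/32, 5/32)
3. G lies on line ML with MG:GL = 3:1 ⇒ G = (3/4, 0)
4. X is the centroid of triangle MYL ⇒ X = (11/24, 5/24)
5. V lies on line RM with RV:VM = 1:(-4) ⇒ V = (0, 4/3)
through V parallel to XG: direction (7/24, -5/24); meets GU at Q = (217/200, 67/120)
Q = G + t·(U−G) with t = 268/75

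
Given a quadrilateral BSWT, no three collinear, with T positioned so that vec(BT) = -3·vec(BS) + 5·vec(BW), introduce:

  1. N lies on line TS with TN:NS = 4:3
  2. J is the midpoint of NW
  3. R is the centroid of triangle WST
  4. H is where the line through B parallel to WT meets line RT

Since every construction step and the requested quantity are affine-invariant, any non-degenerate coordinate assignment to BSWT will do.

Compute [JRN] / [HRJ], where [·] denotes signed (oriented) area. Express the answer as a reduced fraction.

Work in coordinates with B = (0, 0), S = (1, 0), W = (0, 1), T = (-3, 5).
1. N lies on line TS with TN:NS = 4:3 ⇒ N = (-5/7, 15/7)
2. J is the midpoint of NW ⇒ J = (-5/14, 11/7)
3. R is the centroid of triangle WST ⇒ R = (-2/3, 2)
4. H is where the line through B parallel to WT meets line RT ⇒ H = (-24, 32)
2·[JRN] = -1/42, 2·[HRJ] = -5/7
[JRN]:[HRJ] = -1/42:-5/7 = 1/30

[JRN]:[HRJ] = 1/30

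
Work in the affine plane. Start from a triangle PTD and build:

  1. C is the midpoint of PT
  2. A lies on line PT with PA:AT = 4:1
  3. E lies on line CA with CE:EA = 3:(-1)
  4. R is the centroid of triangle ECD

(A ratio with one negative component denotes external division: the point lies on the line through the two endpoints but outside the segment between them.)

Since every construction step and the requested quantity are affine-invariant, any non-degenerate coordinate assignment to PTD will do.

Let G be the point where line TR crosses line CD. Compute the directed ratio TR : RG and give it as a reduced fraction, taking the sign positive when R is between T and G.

TR:RG = 7/3

Choose coordinates P = (0, 0), T = (1, 0), D = (0, 1).
1. C is the midpoint of PT ⇒ C = (1/2, 0)
2. A lies on line PT with PA:AT = 4:1 ⇒ A = (4/5, 0)
3. E lies on line CA with CE:EA = 3:(-1) ⇒ E = (19/20, 0)
4. R is the centroid of triangle ECD ⇒ R = (29/60, 1/3)
line TR meets CD at G = (11/42, 10/21)
R = T + t·(G−T) with t = 7/10, so TR:RG = 7/10:3/10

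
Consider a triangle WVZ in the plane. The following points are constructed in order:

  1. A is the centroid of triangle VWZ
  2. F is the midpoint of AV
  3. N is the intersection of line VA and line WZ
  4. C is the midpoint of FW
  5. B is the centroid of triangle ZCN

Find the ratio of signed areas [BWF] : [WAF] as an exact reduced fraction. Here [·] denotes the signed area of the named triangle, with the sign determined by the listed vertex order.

[BWF]:[WAF] = -2

Assign W = (0, 0), V = (1, 0), Z = (0, 1) — the answer is frame-independent, so this choice is without loss of generality.
1. A is the centroid of triangle VWZ ⇒ A = (1/3, 1/3)
2. F is the midpoint of AV ⇒ F = (2/3, 1/6)
3. N is the intersection of line VA and line WZ ⇒ N = (0, 1/2)
4. C is the midpoint of FW ⇒ C = (1/3, 1/12)
5. B is the centroid of triangle ZCN ⇒ B = (1/9, 19/36)
2·[BWF] = 1/3, 2·[WAF] = -1/6
[BWF]:[WAF] = 1/3:-1/6 = -2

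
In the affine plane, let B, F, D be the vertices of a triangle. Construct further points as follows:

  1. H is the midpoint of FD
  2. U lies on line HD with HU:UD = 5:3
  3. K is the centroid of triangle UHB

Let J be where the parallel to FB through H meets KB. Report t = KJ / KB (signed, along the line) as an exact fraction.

t = -1/7

Choose coordinates B = (0, 0), F = (1, 0), D = (0, 1).
1. H is the midpoint of FD ⇒ H = (1/2, 1/2)
2. U lies on line HD with HU:UD = 5:3 ⇒ U = (3/16, 13/16)
3. K is the centroid of triangle UHB ⇒ K = (11/48, 7/16)
through H parallel to FB: direction (-1, 0); meets KB at J = (11/42, 1/2)
J = K + t·(B−K) with t = -1/7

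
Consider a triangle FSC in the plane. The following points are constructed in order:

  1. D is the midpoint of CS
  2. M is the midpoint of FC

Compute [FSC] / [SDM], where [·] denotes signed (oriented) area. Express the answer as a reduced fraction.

[FSC]:[SDM] = 4

Choose coordinates F = (0, 0), S = (1, 0), C = (0, 1).
1. D is the midpoint of CS ⇒ D = (1/2, 1/2)
2. M is the midpoint of FC ⇒ M = (0, 1/2)
2·[FSC] = 1, 2·[SDM] = 1/4
[FSC]:[SDM] = 1:1/4 = 4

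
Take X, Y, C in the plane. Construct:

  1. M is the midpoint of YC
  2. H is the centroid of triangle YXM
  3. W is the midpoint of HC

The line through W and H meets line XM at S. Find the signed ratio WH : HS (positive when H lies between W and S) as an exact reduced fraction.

WH:HS = -2

Choose coordinates X = (0, 0), Y = (1, 0), C = (0, 1).
1. M is the midpoint of YC ⇒ M = (1/2, 1/2)
2. H is the centroid of triangle YXM ⇒ H = (1/2, 1/6)
3. W is the midpoint of HC ⇒ W = (1/4, 7/12)
line WH meets XM at S = (3/8, 3/8)
H = W + t·(S−W) with t = 2, so WH:HS = 2:-1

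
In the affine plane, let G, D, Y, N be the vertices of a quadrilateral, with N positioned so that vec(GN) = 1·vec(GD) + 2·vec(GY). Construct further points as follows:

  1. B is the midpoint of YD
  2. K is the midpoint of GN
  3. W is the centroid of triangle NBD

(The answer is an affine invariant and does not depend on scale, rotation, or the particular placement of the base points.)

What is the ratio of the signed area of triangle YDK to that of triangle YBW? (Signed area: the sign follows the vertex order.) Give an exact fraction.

[YDK]:[YBW] = 3/2

Assign G = (0, 0), D = (1, 0), Y = (0, 1), N = (1, 2) — the answer is frame-independent, so this choice is without loss of generality.
1. B is the midpoint of YD ⇒ B = (1/2, 1/2)
2. K is the midpoint of GN ⇒ K = (1/2, 1)
3. W is the centroid of triangle NBD ⇒ W = (5/6, 5/6)
2·[YDK] = 1/2, 2·[YBW] = 1/3
[YDK]:[YBW] = 1/2:1/3 = 3/2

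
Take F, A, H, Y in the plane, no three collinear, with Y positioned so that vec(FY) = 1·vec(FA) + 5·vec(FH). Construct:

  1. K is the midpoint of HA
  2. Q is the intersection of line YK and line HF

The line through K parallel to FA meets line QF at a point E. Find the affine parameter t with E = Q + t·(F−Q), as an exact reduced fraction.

t = 9/8

Set F = (0, 0), A = (1, 0), H = (0, 1), Y = (1, 5); any affine frame gives the same invariant.
1. K is the midpoint of HA ⇒ K = (1/2, 1/2)
2. Q is the intersection of line YK and line HF ⇒ Q = (0, -4)
through K parallel to FA: direction (1, 0); meets QF at E = (0, 1/2)
E = Q + t·(F−Q) with t = 9/8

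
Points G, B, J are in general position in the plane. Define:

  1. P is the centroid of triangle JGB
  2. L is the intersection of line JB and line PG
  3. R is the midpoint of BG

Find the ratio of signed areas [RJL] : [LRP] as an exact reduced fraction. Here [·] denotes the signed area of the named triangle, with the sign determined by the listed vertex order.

Choose coordinates G = (0, 0), B = (1, 0), J = (0, 1).
1. P is the centroid of triangle JGB ⇒ P = (1/3, 1/3)
2. L is the intersection of line JB and line PG ⇒ L = (1/2, 1/2)
3. R is the midpoint of BG ⇒ R = (1/2, 0)
2·[RJL] = -1/4, 2·[LRP] = -1/12
[RJL]:[LRP] = -1/4:-1/12 = 3

[RJL]:[LRP] = 3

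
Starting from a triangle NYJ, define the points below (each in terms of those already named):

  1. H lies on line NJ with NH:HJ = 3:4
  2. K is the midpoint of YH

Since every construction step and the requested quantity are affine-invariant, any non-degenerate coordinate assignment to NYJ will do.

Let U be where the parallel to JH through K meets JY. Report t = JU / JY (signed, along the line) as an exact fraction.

Choose coordinates N = (0, 0), Y = (1, 0), J = (0, 1).
1. H lies on line NJ with NH:HJ = 3:4 ⇒ H = (0, 3/7)
2. K is the midpoint of YH ⇒ K = (1/2, 3/14)
through K parallel to JH: direction (0, -4/7); meets JY at U = (1/2, 1/2)
U = J + t·(Y−J) with t = 1/2

t = 1/2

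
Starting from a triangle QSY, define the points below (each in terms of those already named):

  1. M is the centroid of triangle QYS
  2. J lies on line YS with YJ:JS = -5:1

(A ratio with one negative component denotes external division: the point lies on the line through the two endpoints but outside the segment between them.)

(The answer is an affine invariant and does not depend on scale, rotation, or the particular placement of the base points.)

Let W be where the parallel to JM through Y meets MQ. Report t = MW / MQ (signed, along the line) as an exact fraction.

Assign Q = (0, 0), S = (1, 0), Y = (0, 1) — the answer is frame-independent, so this choice is without loss of generality.
1. M is the centroid of triangle QYS ⇒ M = (1/3, 1/3)
2. J lies on line YS with YJ:JS = -5:1 ⇒ J = (5/4, -1/4)
through Y parallel to JM: direction (-11/12, 7/12); meets MQ at W = (11/18, 11/18)
W = M + t·(Q−M) with t = -5/6

t = -5/6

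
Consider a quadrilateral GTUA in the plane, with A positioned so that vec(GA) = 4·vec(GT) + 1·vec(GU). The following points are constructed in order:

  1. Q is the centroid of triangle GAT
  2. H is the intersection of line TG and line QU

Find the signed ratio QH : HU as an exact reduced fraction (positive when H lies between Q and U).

Set G = (0, 0), T = (1, 0), U = (0, 1), A = (4, 1); any affine frame gives the same invariant.
1. Q is the centroid of triangle GAT ⇒ Q = (5/3, 1/3)
2. H is the intersection of line TG and line QU ⇒ H = (5/2, 0)
H = Q + t·(U−Q) with t = -1/2, so QH:HU = t:(1−t) = -1/2:3/2

QH:HU = -1/3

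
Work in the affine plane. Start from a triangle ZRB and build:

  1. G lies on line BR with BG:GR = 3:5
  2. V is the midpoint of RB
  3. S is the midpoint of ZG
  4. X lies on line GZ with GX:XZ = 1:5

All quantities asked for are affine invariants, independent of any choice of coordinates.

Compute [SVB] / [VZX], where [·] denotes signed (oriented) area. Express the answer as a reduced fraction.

Set Z = (0, 0), R = (1, 0), B = (0, 1); any affine frame gives the same invariant.
1. G lies on line BR with BG:GR = 3:5 ⇒ G = (3/8, 5/8)
2. V is the midpoint of RB ⇒ V = (1/2, 1/2)
3. S is the midpoint of ZG ⇒ S = (3/16, 5/16)
4. X lies on line GZ with GX:XZ = 1:5 ⇒ X = (5/16, 25/48)
2·[SVB] = 1/4, 2·[VZX] = -5/48
[SVB]:[VZX] = 1/4:-5/48 = -12/5

[SVB]:[VZX] = -12/5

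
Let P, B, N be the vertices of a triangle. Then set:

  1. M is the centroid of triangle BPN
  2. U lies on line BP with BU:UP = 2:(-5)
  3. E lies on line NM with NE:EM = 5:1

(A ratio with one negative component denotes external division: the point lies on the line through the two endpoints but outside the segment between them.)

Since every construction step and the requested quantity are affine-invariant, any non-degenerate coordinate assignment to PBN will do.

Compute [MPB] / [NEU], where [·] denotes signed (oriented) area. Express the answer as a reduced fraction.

[MPB]:[NEU] = 18/35

Assign P = (0, 0), B = (1, 0), N = (0, 1) — the answer is frame-independent, so this choice is without loss of generality.
1. M is the centroid of triangle BPN ⇒ M = (1/3, 1/3)
2. U lies on line BP with BU:UP = 2:(-5) ⇒ U = (5/3, 0)
3. E lies on line NM with NE:EM = 5:1 ⇒ E = (5/18, 4/9)
2·[MPB] = 1/3, 2·[NEU] = 35/54
[MPB]:[NEU] = 1/3:35/54 = 18/35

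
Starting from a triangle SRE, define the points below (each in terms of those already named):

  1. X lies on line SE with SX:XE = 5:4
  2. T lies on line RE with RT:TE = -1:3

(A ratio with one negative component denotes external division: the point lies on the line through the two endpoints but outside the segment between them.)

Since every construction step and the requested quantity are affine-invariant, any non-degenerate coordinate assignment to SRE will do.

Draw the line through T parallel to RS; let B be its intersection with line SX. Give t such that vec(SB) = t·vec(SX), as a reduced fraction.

Assign S = (0, 0), R = (1, 0), E = (0, 1) — the answer is frame-independent, so this choice is without loss of generality.
1. X lies on line SE with SX:XE = 5:4 ⇒ X = (0, 5/9)
2. T lies on line RE with RT:TE = -1:3 ⇒ T = (3/2, -1/2)
through T parallel to RS: direction (-1, 0); meets SX at B = (0, -1/2)
B = S + t·(X−S) with t = -9/10

t = -9/10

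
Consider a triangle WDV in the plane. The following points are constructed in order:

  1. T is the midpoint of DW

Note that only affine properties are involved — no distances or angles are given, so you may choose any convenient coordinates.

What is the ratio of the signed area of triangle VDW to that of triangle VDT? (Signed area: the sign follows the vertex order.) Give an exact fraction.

Work in coordinates with W = (0, 0), D = (1, 0), V = (0, 1).
1. T is the midpoint of DW ⇒ T = (1/2, 0)
2·[VDW] = -1, 2·[VDT] = -1/2
[VDW]:[VDT] = -1:-1/2 = 2

[VDW]:[VDT] = 2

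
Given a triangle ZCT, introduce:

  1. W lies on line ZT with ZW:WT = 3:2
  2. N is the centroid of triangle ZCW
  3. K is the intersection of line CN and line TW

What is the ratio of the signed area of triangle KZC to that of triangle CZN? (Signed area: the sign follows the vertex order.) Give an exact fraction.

[KZC]:[CZN] = -3/2

Assign Z = (0, 0), C = (1, 0), T = (0, 1) — the answer is frame-independent, so this choice is without loss of generality.
1. W lies on line ZT with ZW:WT = 3:2 ⇒ W = (0, 3/5)
2. N is the centroid of triangle ZCW ⇒ N = (1/3, 1/5)
3. K is the intersection of line CN and line TW ⇒ K = (0, 3/10)
2·[KZC] = 3/10, 2·[CZN] = -1/5
[KZC]:[CZN] = 3/10:-1/5 = -3/2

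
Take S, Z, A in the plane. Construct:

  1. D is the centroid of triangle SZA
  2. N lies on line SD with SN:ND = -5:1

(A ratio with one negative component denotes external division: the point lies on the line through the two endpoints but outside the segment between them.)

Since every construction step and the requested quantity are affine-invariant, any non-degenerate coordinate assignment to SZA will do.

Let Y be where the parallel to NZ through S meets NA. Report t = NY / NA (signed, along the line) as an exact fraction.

t = -5/2

Work in coordinates with S = (0, 0), Z = (1, 0), A = (0, 1).
1. D is the centroid of triangle SZA ⇒ D = (1/3, 1/3)
2. N lies on line SD with SN:ND = -5:1 ⇒ N = (5/12, 5/12)
through S parallel to NZ: direction (7/12, -5/12); meets NA at Y = (35/24, -25/24)
Y = N + t·(A−N) with t = -5/2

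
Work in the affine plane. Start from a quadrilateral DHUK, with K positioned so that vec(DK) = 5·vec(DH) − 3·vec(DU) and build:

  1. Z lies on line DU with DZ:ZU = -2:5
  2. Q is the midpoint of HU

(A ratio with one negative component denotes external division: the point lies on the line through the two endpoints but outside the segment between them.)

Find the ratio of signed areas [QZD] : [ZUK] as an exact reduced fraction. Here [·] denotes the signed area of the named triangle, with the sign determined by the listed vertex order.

Assign D = (0, 0), H = (1, 0), U = (0, 1), K = (5, -3) — the answer is frame-independent, so this choice is without loss of generality.
1. Z lies on line DU with DZ:ZU = -2:5 ⇒ Z = (0, -2/3)
2. Q is the midpoint of HU ⇒ Q = (1/2, 1/2)
2·[QZD] = -1/3, 2·[ZUK] = -25/3
[QZD]:[ZUK] = -1/3:-25/3 = 1/25

[QZD]:[ZUK] = 1/25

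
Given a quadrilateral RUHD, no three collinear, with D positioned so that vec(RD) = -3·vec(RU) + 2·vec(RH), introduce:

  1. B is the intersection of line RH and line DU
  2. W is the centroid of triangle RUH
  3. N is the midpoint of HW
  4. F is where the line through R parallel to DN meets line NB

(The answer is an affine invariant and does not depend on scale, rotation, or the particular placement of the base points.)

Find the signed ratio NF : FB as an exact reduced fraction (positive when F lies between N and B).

NF:FB = -28/19

Work in coordinates with R = (0, 0), U = (1, 0), H = (0, 1), D = (-3, 2).
1. B is the intersection of line RH and line DU ⇒ B = (0, 1/2)
2. W is the centroid of triangle RUH ⇒ W = (1/3, 1/3)
3. N is the midpoint of HW ⇒ N = (1/6, 2/3)
4. F is where the line through R parallel to DN meets line NB ⇒ F = (-19/54, 4/27)
F = N + t·(B−N) with t = 28/9, so NF:FB = t:(1−t) = 28/9:-19/9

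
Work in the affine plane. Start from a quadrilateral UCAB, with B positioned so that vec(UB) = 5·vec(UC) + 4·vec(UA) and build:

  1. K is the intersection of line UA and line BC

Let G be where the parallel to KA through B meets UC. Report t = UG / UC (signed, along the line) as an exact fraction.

Choose coordinates U = (0, 0), C = (1, 0), A = (0, 1), B = (5, 4).
1. K is the intersection of line UA and line BC ⇒ K = (0, -1)
through B parallel to KA: direction (0, 2); meets UC at G = (5, 0)
G = U + t·(C−U) with t = 5

t = 5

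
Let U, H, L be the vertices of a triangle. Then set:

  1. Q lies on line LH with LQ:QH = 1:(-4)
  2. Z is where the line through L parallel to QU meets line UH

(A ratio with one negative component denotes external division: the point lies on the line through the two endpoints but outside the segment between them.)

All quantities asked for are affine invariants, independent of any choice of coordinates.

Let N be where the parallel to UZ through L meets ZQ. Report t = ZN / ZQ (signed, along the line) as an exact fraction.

t = 3/4

Work in coordinates with U = (0, 0), H = (1, 0), L = (0, 1).
1. Q lies on line LH with LQ:QH = 1:(-4) ⇒ Q = (-1/3, 4/3)
2. Z is where the line through L parallel to QU meets line UH ⇒ Z = (1/4, 0)
through L parallel to UZ: direction (1/4, 0); meets ZQ at N = (-3/16, 1)
N = Z + t·(Q−Z) with t = 3/4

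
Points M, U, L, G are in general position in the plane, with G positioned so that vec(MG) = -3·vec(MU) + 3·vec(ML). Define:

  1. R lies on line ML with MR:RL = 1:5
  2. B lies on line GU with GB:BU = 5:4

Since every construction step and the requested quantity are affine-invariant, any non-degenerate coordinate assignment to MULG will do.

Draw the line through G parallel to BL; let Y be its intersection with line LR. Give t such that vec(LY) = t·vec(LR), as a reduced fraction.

Assign M = (0, 0), U = (1, 0), L = (0, 1), G = (-3, 3) — the answer is frame-independent, so this choice is without loss of generality.
1. R lies on line ML with MR:RL = 1:5 ⇒ R = (0, 1/6)
2. B lies on line GU with GB:BU = 5:4 ⇒ B = (-7/9, 4/3)
through G parallel to BL: direction (7/9, -1/3); meets LR at Y = (0, 12/7)
Y = L + t·(R−L) with t = -6/7

t = -6/7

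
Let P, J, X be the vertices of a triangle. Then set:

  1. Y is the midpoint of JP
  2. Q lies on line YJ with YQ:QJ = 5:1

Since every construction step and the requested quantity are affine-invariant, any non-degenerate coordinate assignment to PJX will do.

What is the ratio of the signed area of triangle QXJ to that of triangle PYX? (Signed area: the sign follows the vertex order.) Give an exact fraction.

Work in coordinates with P = (0, 0), J = (1, 0), X = (0, 1).
1. Y is the midpoint of JP ⇒ Y = (1/2, 0)
2. Q lies on line YJ with YQ:QJ = 5:1 ⇒ Q = (11/12, 0)
2·[QXJ] = -1/12, 2·[PYX] = 1/2
[QXJ]:[PYX] = -1/12:1/2 = -1/6

[QXJ]:[PYX] = -1/6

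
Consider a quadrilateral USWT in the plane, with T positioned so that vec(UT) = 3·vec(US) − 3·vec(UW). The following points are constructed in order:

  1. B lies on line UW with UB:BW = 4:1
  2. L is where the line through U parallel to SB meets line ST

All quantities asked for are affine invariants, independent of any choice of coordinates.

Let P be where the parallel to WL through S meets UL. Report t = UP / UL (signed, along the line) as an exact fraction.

t = 19/15

Set U = (0, 0), S = (1, 0), W = (0, 1), T = (3, -3); any affine frame gives the same invariant.
1. B lies on line UW with UB:BW = 4:1 ⇒ B = (0, 4/5)
2. L is where the line through U parallel to SB meets line ST ⇒ L = (15/7, -12/7)
through S parallel to WL: direction (15/7, -19/7); meets UL at P = (19/7, -76/35)
P = U + t·(L−U) with t = 19/15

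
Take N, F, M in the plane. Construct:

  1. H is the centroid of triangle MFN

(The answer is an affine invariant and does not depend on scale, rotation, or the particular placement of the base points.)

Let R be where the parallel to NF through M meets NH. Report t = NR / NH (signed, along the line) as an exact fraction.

Choose coordinates N = (0, 0), F = (1, 0), M = (0, 1).
1. H is the centroid of triangle MFN ⇒ H = (1/3, 1/3)
through M parallel to NF: direction (1, 0); meets NH at R = (1, 1)
R = N + t·(H−N) with t = 3

t = 3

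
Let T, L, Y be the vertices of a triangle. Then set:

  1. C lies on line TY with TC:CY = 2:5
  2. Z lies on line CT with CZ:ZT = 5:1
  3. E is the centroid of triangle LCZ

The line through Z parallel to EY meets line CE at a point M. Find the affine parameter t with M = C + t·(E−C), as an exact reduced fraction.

t = -1/3

Assign T = (0, 0), L = (1, 0), Y = (0, 1) — the answer is frame-independent, so this choice is without loss of generality.
1. C lies on line TY with TC:CY = 2:5 ⇒ C = (0, 2/7)
2. Z lies on line CT with CZ:ZT = 5:1 ⇒ Z = (0, 1/21)
3. E is the centroid of triangle LCZ ⇒ E = (1/3, 1/9)
through Z parallel to EY: direction (-1/3, 8/9); meets CE at M = (-1/9, 65/189)
M = C + t·(E−C) with t = -1/3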